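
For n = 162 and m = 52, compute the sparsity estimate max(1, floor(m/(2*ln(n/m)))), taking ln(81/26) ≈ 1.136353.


n/m = 162/52 = 81/26.
ln(n/m) ≈ 1.136353.
2*ln(n/m) ≈ 2.272706.
m/(2*ln(n/m)) ≈ 52/2.272706 ≈ 22.8802.
floor = 22.
k_max = max(1, 22) = 22.

22


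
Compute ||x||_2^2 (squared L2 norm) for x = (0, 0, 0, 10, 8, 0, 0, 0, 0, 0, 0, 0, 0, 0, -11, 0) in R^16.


Non-zero entries: [(3, 10), (4, 8), (14, -11)]
Squares: [100, 64, 121]
||x||_2^2 = sum = 285.

285


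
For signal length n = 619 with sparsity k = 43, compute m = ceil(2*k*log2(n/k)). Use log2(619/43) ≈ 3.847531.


log2(n/k) = log2(619/43) ≈ 3.847531.
2*k*log2(n/k) ≈ 2*43*3.847531 = 330.887666.
m = ceil(330.887666) = 331.

331


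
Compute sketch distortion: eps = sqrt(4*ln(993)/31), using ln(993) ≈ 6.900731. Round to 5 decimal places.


ln(993) ≈ 6.900731.
4*ln(N)/m ≈ 4*6.900731/31 ≈ 0.8904169.
eps = sqrt(0.8904169) ≈ 0.943619 ≈ 0.94362.

0.94362


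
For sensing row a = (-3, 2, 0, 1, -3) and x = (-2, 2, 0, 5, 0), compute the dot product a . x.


Non-zero terms: ['-3*-2', '2*2', '1*5']
Products: [6, 4, 5]
y = sum = 15.

15


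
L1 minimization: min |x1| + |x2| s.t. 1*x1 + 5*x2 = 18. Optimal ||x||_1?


Axis intercepts:
  x1 = 18, x2 = 0: L1 = 18
  x1 = 0, x2 = 18/5: L1 = 18/5
x* = (0, 18/5)
||x*||_1 = 18/5.

18/5


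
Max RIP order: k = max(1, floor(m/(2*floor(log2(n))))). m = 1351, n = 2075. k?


floor(log2(2075)) = 11.
2*11 = 22.
m/(2*floor(log2(n))) = 1351/22 ≈ 61.4091.
floor = 61.
k = max(1, 61) = 61.

61


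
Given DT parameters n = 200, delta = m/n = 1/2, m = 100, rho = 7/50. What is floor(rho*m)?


m = 1/2*200 = 100.
rho = 7/50.
rho*m = 7/50*100 = 14.
k = floor(14) = 14.

14


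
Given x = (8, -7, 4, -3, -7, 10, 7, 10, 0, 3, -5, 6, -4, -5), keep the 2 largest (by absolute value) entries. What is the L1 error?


Sorted |x_i| descending: [10, 10, 8, 7, 7, 7, 6, 5, 5, 4, 4, 3, 3, 0]
Keep top 2: [10, 10]
Tail entries: [8, 7, 7, 7, 6, 5, 5, 4, 4, 3, 3, 0]
L1 error = sum of tail = 59.

59


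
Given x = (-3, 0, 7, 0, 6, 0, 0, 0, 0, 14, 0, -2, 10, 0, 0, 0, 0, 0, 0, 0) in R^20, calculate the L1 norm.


Non-zero entries: [(0, -3), (2, 7), (4, 6), (9, 14), (11, -2), (12, 10)]
Absolute values: [3, 7, 6, 14, 2, 10]
||x||_1 = sum = 42.

42


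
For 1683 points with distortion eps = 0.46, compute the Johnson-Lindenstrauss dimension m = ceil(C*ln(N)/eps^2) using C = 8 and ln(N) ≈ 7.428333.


ln(1683) ≈ 7.428333.
eps^2 = 0.46^2 = 0.2116.
C*ln(N)/eps^2 ≈ 8*7.428333/0.2116 ≈ 280.8443.
m = ceil(280.8443) = 281.

281


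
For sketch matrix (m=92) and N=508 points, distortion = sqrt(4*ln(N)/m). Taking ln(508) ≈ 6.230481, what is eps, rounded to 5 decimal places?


ln(508) ≈ 6.230481.
4*ln(N)/m ≈ 4*6.230481/92 ≈ 0.27089048.
eps = sqrt(0.27089048) ≈ 0.5204714 ≈ 0.52047.

0.52047


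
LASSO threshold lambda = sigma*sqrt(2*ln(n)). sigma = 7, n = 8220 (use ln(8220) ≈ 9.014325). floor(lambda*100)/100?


ln(8220) ≈ 9.014325.
2*ln(n) ≈ 18.02865.
sqrt(2*ln(n)) ≈ sqrt(18.02865) ≈ 4.246016.
lambda ≈ 7*4.246016 = 29.722112.
floor(lambda*100)/100 = 29.72.

29.72


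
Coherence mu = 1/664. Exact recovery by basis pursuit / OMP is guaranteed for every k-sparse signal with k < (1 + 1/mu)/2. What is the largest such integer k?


1/mu = 664.
1 + 1/mu = 665.
(1 + 1/mu)/2 = 332.5 is not an integer, so k_max = floor(332.5) = 332.

332


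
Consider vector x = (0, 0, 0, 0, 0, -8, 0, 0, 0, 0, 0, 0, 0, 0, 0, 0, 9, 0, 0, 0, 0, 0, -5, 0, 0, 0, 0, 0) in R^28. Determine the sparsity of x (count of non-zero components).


Non-zero positions: [5, 16, 22].
Sparsity = 3.

3


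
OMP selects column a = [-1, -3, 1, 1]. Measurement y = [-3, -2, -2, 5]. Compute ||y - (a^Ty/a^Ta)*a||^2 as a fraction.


a^T a = 12.
a^T y = 12.
coeff = 12/12 = 1.
||r||^2 = 30.

30


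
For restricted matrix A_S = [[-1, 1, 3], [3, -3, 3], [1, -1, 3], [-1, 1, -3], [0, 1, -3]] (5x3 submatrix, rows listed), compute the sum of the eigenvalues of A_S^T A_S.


Sum of eigenvalues of A_S^T A_S = trace(A_S^T A_S) = sum of squared column norms of A_S.
A_S^T A_S diagonal: [12, 13, 45].
trace = 12 + 13 + 45 = 70.

70


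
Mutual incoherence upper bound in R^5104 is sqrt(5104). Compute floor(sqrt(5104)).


71^2 = 5041 <= 5104 < 5184 = 72^2, so 71 <= sqrt(5104) < 72.
floor(sqrt(5104)) = 71.

71


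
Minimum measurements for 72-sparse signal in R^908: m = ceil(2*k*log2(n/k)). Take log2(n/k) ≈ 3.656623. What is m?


log2(n/k) = log2(908/72) ≈ 3.656623.
2*k*log2(n/k) ≈ 2*72*3.656623 = 526.553712.
m = ceil(526.553712) = 527.

527


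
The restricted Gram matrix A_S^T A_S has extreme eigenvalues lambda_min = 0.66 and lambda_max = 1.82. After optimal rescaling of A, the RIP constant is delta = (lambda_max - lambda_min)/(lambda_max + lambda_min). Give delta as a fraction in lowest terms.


lambda_max - lambda_min = 1.82 - 0.66 = 1.16.
lambda_max + lambda_min = 1.82 + 0.66 = 2.48.
delta = 1.16/2.48 = 116/248 = 29/62.

29/62


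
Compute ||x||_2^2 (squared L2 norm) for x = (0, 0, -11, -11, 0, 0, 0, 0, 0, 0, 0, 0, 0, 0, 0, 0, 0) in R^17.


Non-zero entries: [(2, -11), (3, -11)]
Squares: [121, 121]
||x||_2^2 = sum = 242.

242


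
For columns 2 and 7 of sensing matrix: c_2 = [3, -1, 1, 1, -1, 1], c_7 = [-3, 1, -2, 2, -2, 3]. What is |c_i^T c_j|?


Inner product: 3*-3 + -1*1 + 1*-2 + 1*2 + -1*-2 + 1*3
Products: [-9, -1, -2, 2, 2, 3]
Sum = -5.
|dot| = 5.

5


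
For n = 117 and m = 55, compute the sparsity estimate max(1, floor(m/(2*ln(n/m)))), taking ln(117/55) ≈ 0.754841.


n/m = 117/55.
ln(n/m) ≈ 0.754841.
2*ln(n/m) ≈ 1.509682.
m/(2*ln(n/m)) ≈ 55/1.509682 ≈ 36.4315.
floor = 36.
k_max = max(1, 36) = 36.

36


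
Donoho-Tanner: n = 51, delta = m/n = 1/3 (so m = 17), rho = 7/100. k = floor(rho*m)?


m = 1/3*51 = 17.
rho = 7/100.
rho*m = 7/100*17 = 1.19.
k = floor(1.19) = 1.

1


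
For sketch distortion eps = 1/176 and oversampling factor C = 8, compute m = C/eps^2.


1/eps = 176.
(1/eps)^2 = 30976.
m = 8*30976 = 247808.

247808


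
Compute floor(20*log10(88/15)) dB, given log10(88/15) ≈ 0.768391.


||x||/||e|| = 88/15.
log10(88/15) ≈ 0.768391.
20*log10(||x||/||e||) ≈ 20*0.768391 = 15.36782.
floor(15.36782) = 15.

15


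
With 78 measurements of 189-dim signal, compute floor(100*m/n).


100*m/n = 100*78/189 ≈ 41.2698.
floor = 41.

41


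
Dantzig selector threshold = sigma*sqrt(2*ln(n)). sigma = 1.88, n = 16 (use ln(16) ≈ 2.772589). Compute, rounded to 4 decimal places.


ln(16) ≈ 2.772589.
2*ln(n) ≈ 5.545178.
sqrt(2*ln(n)) ≈ sqrt(5.545178) ≈ 2.35482.
threshold ≈ 1.88*2.35482 = 4.4270616 ≈ 4.4271.

4.4271


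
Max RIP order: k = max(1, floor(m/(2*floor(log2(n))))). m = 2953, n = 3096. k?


floor(log2(3096)) = 11.
2*11 = 22.
m/(2*floor(log2(n))) = 2953/22 ≈ 134.2273.
floor = 134.
k = max(1, 134) = 134.

134


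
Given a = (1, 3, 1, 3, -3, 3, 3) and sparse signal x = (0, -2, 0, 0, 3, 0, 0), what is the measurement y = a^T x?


Non-zero terms: ['3*-2', '-3*3']
Products: [-6, -9]
y = sum = -15.

-15


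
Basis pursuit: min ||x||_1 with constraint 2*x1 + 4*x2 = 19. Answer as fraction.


Axis intercepts:
  x1 = 19/2, x2 = 0: L1 = 19/2
  x1 = 0, x2 = 19/4: L1 = 19/4
x* = (0, 19/4)
||x*||_1 = 19/4.

19/4


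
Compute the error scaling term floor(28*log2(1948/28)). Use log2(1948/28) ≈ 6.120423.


log2(n/k) = log2(1948/28) ≈ 6.120423.
k*log2(n/k) ≈ 28*6.120423 = 171.371844.
floor(171.371844) = 171.

171


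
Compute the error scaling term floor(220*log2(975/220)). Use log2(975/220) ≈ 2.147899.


log2(n/k) = log2(975/220) ≈ 2.147899.
k*log2(n/k) ≈ 220*2.147899 = 472.53778.
floor(472.53778) = 472.

472


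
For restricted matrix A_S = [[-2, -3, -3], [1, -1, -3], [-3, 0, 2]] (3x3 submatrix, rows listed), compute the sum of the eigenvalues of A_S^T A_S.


Sum of eigenvalues of A_S^T A_S = trace(A_S^T A_S) = sum of squared column norms of A_S.
A_S^T A_S diagonal: [14, 10, 22].
trace = 14 + 10 + 22 = 46.

46


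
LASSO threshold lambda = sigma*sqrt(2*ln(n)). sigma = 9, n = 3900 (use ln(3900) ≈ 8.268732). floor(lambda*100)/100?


ln(3900) ≈ 8.268732.
2*ln(n) ≈ 16.537464.
sqrt(2*ln(n)) ≈ sqrt(16.537464) ≈ 4.066628.
lambda ≈ 9*4.066628 = 36.599652.
floor(lambda*100)/100 = 36.59.

36.59


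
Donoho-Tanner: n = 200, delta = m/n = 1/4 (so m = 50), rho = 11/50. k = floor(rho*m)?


m = 1/4*200 = 50.
rho = 11/50.
rho*m = 11/50*50 = 11.
k = floor(11) = 11.

11


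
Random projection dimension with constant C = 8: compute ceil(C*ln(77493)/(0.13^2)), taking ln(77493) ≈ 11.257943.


ln(77493) ≈ 11.257943.
eps^2 = 0.13^2 = 0.0169.
C*ln(N)/eps^2 ≈ 8*11.257943/0.0169 ≈ 5329.2038.
m = ceil(5329.2038) = 5330.

5330


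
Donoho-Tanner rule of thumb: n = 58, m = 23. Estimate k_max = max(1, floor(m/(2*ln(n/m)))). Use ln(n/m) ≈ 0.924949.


n/m = 58/23.
ln(n/m) ≈ 0.924949.
2*ln(n/m) ≈ 1.849898.
m/(2*ln(n/m)) ≈ 23/1.849898 ≈ 12.4331.
floor = 12.
k_max = max(1, 12) = 12.

12


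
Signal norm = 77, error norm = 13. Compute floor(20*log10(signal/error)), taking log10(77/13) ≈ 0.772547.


||x||/||e|| = 77/13.
log10(77/13) ≈ 0.772547.
20*log10(||x||/||e||) ≈ 20*0.772547 = 15.45094.
floor(15.45094) = 15.

15


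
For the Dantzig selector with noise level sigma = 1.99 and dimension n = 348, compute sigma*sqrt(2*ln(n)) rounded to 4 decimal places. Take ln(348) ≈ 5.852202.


ln(348) ≈ 5.852202.
2*ln(n) ≈ 11.704404.
sqrt(2*ln(n)) ≈ sqrt(11.704404) ≈ 3.42117.
threshold ≈ 1.99*3.42117 = 6.8081283 ≈ 6.8081.

6.8081


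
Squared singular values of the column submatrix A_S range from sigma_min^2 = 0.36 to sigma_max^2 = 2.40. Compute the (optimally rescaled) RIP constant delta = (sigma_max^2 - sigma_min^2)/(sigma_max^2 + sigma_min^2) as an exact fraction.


lambda_max - lambda_min = 2.40 - 0.36 = 2.04.
lambda_max + lambda_min = 2.40 + 0.36 = 2.76.
delta = 2.04/2.76 = 204/276 = 17/23.

17/23


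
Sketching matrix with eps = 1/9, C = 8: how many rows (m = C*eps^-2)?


1/eps = 9.
(1/eps)^2 = 81.
m = 8*81 = 648.

648


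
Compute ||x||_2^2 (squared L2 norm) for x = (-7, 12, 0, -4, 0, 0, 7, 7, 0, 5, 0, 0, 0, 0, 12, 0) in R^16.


Non-zero entries: [(0, -7), (1, 12), (3, -4), (6, 7), (7, 7), (9, 5), (14, 12)]
Squares: [49, 144, 16, 49, 49, 25, 144]
||x||_2^2 = sum = 476.

476


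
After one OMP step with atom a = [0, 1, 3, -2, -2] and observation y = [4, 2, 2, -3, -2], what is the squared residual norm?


a^T a = 18.
a^T y = 18.
coeff = 18/18 = 1.
||r||^2 = 19.

19


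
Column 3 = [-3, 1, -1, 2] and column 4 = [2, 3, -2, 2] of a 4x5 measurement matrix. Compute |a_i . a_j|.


Inner product: -3*2 + 1*3 + -1*-2 + 2*2
Products: [-6, 3, 2, 4]
Sum = 3.
|dot| = 3.

3


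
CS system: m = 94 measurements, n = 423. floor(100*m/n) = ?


100*m/n = 100*94/423 ≈ 22.2222.
floor = 22.

22


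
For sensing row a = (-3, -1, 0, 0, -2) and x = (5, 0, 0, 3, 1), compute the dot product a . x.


Non-zero terms: ['-3*5', '0*3', '-2*1']
Products: [-15, 0, -2]
y = sum = -17.

-17


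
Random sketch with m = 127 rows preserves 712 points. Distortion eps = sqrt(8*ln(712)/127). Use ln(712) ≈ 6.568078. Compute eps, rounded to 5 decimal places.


ln(712) ≈ 6.568078.
8*ln(N)/m ≈ 8*6.568078/127 ≈ 0.4137372.
eps = sqrt(0.4137372) ≈ 0.6432241 ≈ 0.64322.

0.64322


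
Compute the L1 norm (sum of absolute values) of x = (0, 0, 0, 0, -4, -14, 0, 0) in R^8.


Non-zero entries: [(4, -4), (5, -14)]
Absolute values: [4, 14]
||x||_1 = sum = 18.

18


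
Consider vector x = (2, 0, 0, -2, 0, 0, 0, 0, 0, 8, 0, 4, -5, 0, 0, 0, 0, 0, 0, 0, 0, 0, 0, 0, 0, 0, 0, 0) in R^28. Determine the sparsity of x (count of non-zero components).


Non-zero positions: [0, 3, 9, 11, 12].
Sparsity = 5.

5


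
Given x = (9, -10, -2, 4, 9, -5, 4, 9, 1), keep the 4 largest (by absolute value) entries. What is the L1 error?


Sorted |x_i| descending: [10, 9, 9, 9, 5, 4, 4, 2, 1]
Keep top 4: [10, 9, 9, 9]
Tail entries: [5, 4, 4, 2, 1]
L1 error = sum of tail = 16.

16


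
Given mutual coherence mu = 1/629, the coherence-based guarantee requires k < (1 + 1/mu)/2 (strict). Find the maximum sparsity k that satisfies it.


1/mu = 629.
1 + 1/mu = 630.
(1 + 1/mu)/2 = 315 is an integer and the inequality is strict, so k_max = 315 - 1 = 314.

314


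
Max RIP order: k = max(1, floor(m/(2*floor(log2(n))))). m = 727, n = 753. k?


floor(log2(753)) = 9.
2*9 = 18.
m/(2*floor(log2(n))) = 727/18 ≈ 40.3889.
floor = 40.
k = max(1, 40) = 40.

40


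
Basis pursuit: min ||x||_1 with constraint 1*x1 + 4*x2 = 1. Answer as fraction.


Axis intercepts:
  x1 = 1, x2 = 0: L1 = 1
  x1 = 0, x2 = 1/4: L1 = 1/4
x* = (0, 1/4)
||x*||_1 = 1/4.

1/4


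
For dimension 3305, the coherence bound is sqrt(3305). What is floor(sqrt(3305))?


57^2 = 3249 <= 3305 < 3364 = 58^2, so 57 <= sqrt(3305) < 58.
floor(sqrt(3305)) = 57.

57


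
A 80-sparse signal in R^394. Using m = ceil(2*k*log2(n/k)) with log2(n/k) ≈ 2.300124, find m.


log2(n/k) = log2(394/80) ≈ 2.300124.
2*k*log2(n/k) ≈ 2*80*2.300124 = 368.01984.
m = ceil(368.01984) = 369.

369


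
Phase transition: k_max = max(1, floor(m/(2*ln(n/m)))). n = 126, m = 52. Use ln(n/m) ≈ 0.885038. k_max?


n/m = 126/52 = 63/26.
ln(n/m) ≈ 0.885038.
2*ln(n/m) ≈ 1.770076.
m/(2*ln(n/m)) ≈ 52/1.770076 ≈ 29.3773.
floor = 29.
k_max = max(1, 29) = 29.

29


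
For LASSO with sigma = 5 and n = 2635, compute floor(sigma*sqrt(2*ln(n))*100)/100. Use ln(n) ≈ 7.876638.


ln(2635) ≈ 7.876638.
2*ln(n) ≈ 15.753276.
sqrt(2*ln(n)) ≈ sqrt(15.753276) ≈ 3.96904.
lambda ≈ 5*3.96904 = 19.8452.
floor(lambda*100)/100 = 19.84.

19.84


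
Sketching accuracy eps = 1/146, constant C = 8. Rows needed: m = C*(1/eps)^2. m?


1/eps = 146.
(1/eps)^2 = 21316.
m = 8*21316 = 170528.

170528


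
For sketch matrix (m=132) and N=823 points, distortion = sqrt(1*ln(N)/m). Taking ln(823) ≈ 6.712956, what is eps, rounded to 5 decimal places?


ln(823) ≈ 6.712956.
1*ln(N)/m ≈ 1*6.712956/132 ≈ 0.05085573.
eps = sqrt(0.05085573) ≈ 0.2255122 ≈ 0.22551.

0.22551


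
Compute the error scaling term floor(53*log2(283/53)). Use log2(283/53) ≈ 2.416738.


log2(n/k) = log2(283/53) ≈ 2.416738.
k*log2(n/k) ≈ 53*2.416738 = 128.087114.
floor(128.087114) = 128.

128


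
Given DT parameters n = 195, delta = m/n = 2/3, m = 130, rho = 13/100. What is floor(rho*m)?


m = 2/3*195 = 130.
rho = 13/100.
rho*m = 13/100*130 = 16.9.
k = floor(16.9) = 16.

16


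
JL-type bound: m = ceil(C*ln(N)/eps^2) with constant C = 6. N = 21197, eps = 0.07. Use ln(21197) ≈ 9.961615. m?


ln(21197) ≈ 9.961615.
eps^2 = 0.07^2 = 0.0049.
C*ln(N)/eps^2 ≈ 6*9.961615/0.0049 ≈ 12197.8959.
m = ceil(12197.8959) = 12198.

12198


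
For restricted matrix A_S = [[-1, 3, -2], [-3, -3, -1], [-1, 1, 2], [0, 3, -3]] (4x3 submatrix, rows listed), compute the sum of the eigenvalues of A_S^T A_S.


Sum of eigenvalues of A_S^T A_S = trace(A_S^T A_S) = sum of squared column norms of A_S.
A_S^T A_S diagonal: [11, 28, 18].
trace = 11 + 28 + 18 = 57.

57


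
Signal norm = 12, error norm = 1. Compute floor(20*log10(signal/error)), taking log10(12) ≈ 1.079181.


||x||/||e|| = 12/1 = 12.
log10(12) ≈ 1.079181.
20*log10(||x||/||e||) ≈ 20*1.079181 = 21.58362.
floor(21.58362) = 21.

21


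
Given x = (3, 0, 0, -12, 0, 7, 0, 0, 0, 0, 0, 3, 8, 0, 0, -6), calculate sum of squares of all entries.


Non-zero entries: [(0, 3), (3, -12), (5, 7), (11, 3), (12, 8), (15, -6)]
Squares: [9, 144, 49, 9, 64, 36]
||x||_2^2 = sum = 311.

311


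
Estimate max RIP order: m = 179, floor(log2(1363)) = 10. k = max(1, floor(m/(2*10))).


floor(log2(1363)) = 10.
2*10 = 20.
m/(2*floor(log2(n))) = 179/20 ≈ 8.95.
floor = 8.
k = max(1, 8) = 8.

8


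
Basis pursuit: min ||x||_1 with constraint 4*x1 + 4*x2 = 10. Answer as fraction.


Axis intercepts:
  x1 = 5/2, x2 = 0: L1 = 5/2
  x1 = 0, x2 = 5/2: L1 = 5/2
x* = (5/2, 0)
||x*||_1 = 5/2.

5/2


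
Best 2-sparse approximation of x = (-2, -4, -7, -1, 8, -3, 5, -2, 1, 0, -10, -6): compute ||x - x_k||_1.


Sorted |x_i| descending: [10, 8, 7, 6, 5, 4, 3, 2, 2, 1, 1, 0]
Keep top 2: [10, 8]
Tail entries: [7, 6, 5, 4, 3, 2, 2, 1, 1, 0]
L1 error = sum of tail = 31.

31


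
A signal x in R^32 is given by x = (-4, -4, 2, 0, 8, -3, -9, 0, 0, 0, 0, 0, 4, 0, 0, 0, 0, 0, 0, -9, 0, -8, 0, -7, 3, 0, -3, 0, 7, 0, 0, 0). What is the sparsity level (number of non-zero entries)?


Non-zero positions: [0, 1, 2, 4, 5, 6, 12, 19, 21, 23, 24, 26, 28].
Sparsity = 13.

13


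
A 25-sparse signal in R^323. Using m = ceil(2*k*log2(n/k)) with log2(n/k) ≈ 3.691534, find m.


log2(n/k) = log2(323/25) ≈ 3.691534.
2*k*log2(n/k) ≈ 2*25*3.691534 = 184.5767.
m = ceil(184.5767) = 185.

185


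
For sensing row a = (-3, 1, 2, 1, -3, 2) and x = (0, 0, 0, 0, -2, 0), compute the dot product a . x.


Non-zero terms: ['-3*-2']
Products: [6]
y = sum = 6.

6


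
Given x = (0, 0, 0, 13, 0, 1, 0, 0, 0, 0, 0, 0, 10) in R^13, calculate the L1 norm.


Non-zero entries: [(3, 13), (5, 1), (12, 10)]
Absolute values: [13, 1, 10]
||x||_1 = sum = 24.

24


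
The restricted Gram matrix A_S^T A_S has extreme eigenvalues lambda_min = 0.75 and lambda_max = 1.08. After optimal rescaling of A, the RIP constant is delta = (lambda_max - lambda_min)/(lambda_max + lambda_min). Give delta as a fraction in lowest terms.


lambda_max - lambda_min = 1.08 - 0.75 = 0.33.
lambda_max + lambda_min = 1.08 + 0.75 = 1.83.
delta = 0.33/1.83 = 33/183 = 11/61.

11/61


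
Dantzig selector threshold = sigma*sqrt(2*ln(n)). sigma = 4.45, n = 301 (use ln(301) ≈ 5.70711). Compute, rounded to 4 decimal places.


ln(301) ≈ 5.70711.
2*ln(n) ≈ 11.41422.
sqrt(2*ln(n)) ≈ sqrt(11.41422) ≈ 3.378494.
threshold ≈ 4.45*3.378494 = 15.0342983 ≈ 15.0343.

15.0343


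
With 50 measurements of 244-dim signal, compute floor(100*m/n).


100*m/n = 100*50/244 ≈ 20.4918.
floor = 20.

20


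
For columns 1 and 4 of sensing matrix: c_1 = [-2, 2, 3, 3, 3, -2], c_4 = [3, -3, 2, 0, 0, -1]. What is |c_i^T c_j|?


Inner product: -2*3 + 2*-3 + 3*2 + 3*0 + 3*0 + -2*-1
Products: [-6, -6, 6, 0, 0, 2]
Sum = -4.
|dot| = 4.

4


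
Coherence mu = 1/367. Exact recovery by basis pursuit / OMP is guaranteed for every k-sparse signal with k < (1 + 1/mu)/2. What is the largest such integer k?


1/mu = 367.
1 + 1/mu = 368.
(1 + 1/mu)/2 = 184 is an integer and the inequality is strict, so k_max = 184 - 1 = 183.

183


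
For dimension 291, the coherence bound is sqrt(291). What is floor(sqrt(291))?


17^2 = 289 <= 291 < 324 = 18^2, so 17 <= sqrt(291) < 18.
floor(sqrt(291)) = 17.

17


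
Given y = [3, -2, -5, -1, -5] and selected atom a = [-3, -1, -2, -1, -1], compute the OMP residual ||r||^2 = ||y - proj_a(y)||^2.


a^T a = 16.
a^T y = 9.
coeff = 9/16 = 9/16.
||r||^2 = 943/16.

943/16


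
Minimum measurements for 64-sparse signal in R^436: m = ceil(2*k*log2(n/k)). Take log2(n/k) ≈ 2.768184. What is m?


log2(n/k) = log2(436/64) ≈ 2.768184.
2*k*log2(n/k) ≈ 2*64*2.768184 = 354.327552.
m = ceil(354.327552) = 355.

355


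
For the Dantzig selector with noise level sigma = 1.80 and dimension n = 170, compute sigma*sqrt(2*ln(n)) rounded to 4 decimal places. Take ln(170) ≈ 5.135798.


ln(170) ≈ 5.135798.
2*ln(n) ≈ 10.271596.
sqrt(2*ln(n)) ≈ sqrt(10.271596) ≈ 3.204933.
threshold ≈ 1.80*3.204933 = 5.7688794 ≈ 5.7689.

5.7689


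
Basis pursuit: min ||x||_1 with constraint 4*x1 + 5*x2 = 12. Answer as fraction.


Axis intercepts:
  x1 = 3, x2 = 0: L1 = 3
  x1 = 0, x2 = 12/5: L1 = 12/5
x* = (0, 12/5)
||x*||_1 = 12/5.

12/5


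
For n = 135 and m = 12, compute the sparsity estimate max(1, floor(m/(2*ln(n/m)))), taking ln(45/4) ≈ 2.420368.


n/m = 135/12 = 45/4.
ln(n/m) ≈ 2.420368.
2*ln(n/m) ≈ 4.840736.
m/(2*ln(n/m)) ≈ 12/4.840736 ≈ 2.479.
floor = 2.
k_max = max(1, 2) = 2.

2


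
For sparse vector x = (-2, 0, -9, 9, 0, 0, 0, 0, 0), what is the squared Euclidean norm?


Non-zero entries: [(0, -2), (2, -9), (3, 9)]
Squares: [4, 81, 81]
||x||_2^2 = sum = 166.

166


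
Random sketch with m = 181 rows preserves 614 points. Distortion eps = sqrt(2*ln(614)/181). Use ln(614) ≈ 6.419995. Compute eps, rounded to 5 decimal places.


ln(614) ≈ 6.419995.
2*ln(N)/m ≈ 2*6.419995/181 ≈ 0.07093917.
eps = sqrt(0.07093917) ≈ 0.2663441 ≈ 0.26634.

0.26634


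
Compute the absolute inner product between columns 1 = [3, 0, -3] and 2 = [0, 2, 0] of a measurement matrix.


Inner product: 3*0 + 0*2 + -3*0
Products: [0, 0, 0]
Sum = 0.
|dot| = 0.

0


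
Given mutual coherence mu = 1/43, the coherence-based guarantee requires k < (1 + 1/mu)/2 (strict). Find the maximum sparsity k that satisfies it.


1/mu = 43.
1 + 1/mu = 44.
(1 + 1/mu)/2 = 22 is an integer and the inequality is strict, so k_max = 22 - 1 = 21.

21


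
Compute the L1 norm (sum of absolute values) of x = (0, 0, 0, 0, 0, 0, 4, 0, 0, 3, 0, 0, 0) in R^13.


Non-zero entries: [(6, 4), (9, 3)]
Absolute values: [4, 3]
||x||_1 = sum = 7.

7


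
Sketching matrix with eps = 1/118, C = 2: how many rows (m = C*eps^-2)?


1/eps = 118.
(1/eps)^2 = 13924.
m = 2*13924 = 27848.

27848


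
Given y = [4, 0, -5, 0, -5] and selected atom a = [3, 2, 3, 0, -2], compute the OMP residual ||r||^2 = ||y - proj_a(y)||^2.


a^T a = 26.
a^T y = 7.
coeff = 7/26 = 7/26.
||r||^2 = 1667/26.

1667/26


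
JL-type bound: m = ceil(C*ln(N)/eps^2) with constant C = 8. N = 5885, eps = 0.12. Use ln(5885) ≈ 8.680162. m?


ln(5885) ≈ 8.680162.
eps^2 = 0.12^2 = 0.0144.
C*ln(N)/eps^2 ≈ 8*8.680162/0.0144 ≈ 4822.3122.
m = ceil(4822.3122) = 4823.

4823


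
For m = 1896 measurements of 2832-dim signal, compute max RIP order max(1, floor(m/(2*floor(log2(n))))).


floor(log2(2832)) = 11.
2*11 = 22.
m/(2*floor(log2(n))) = 1896/22 ≈ 86.1818.
floor = 86.
k = max(1, 86) = 86.

86


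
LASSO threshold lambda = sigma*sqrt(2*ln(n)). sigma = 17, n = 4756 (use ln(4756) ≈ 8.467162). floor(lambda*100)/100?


ln(4756) ≈ 8.467162.
2*ln(n) ≈ 16.934324.
sqrt(2*ln(n)) ≈ sqrt(16.934324) ≈ 4.115134.
lambda ≈ 17*4.115134 = 69.957278.
floor(lambda*100)/100 = 69.95.

69.95


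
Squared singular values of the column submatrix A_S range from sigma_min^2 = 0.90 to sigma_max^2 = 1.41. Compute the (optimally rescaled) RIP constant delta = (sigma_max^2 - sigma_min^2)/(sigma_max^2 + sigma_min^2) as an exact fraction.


lambda_max - lambda_min = 1.41 - 0.90 = 0.51.
lambda_max + lambda_min = 1.41 + 0.90 = 2.31.
delta = 0.51/2.31 = 51/231 = 17/77.

17/77


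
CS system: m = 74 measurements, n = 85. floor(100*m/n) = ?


100*m/n = 100*74/85 ≈ 87.0588.
floor = 87.

87


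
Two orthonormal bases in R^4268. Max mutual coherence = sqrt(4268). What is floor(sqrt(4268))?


65^2 = 4225 <= 4268 < 4356 = 66^2, so 65 <= sqrt(4268) < 66.
floor(sqrt(4268)) = 65.

65


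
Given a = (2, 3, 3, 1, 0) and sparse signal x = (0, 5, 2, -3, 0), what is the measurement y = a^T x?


Non-zero terms: ['3*5', '3*2', '1*-3']
Products: [15, 6, -3]
y = sum = 18.

18


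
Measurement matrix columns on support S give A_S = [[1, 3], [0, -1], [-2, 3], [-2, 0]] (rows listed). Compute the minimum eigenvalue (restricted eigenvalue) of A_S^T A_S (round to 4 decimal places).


A_S^T A_S = [[9, -3], [-3, 19]].
trace = 28.
det = 162.
disc = trace^2 - 4*det = 784 - 4*162 = 136.
sqrt(136) ≈ 11.661904.
lam_min = (28 - sqrt(136))/2 ≈ (28 - 11.661904)/2 = 8.169048 ≈ 8.1690.

8.1690


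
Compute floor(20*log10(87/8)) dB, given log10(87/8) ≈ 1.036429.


||x||/||e|| = 87/8.
log10(87/8) ≈ 1.036429.
20*log10(||x||/||e||) ≈ 20*1.036429 = 20.72858.
floor(20.72858) = 20.

20


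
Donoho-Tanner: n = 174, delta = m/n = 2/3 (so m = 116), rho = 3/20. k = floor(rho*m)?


m = 2/3*174 = 116.
rho = 3/20.
rho*m = 3/20*116 = 17.4.
k = floor(17.4) = 17.

17


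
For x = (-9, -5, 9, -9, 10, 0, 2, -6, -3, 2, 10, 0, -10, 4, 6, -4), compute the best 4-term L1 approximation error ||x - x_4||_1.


Sorted |x_i| descending: [10, 10, 10, 9, 9, 9, 6, 6, 5, 4, 4, 3, 2, 2, 0, 0]
Keep top 4: [10, 10, 10, 9]
Tail entries: [9, 9, 6, 6, 5, 4, 4, 3, 2, 2, 0, 0]
L1 error = sum of tail = 50.

50


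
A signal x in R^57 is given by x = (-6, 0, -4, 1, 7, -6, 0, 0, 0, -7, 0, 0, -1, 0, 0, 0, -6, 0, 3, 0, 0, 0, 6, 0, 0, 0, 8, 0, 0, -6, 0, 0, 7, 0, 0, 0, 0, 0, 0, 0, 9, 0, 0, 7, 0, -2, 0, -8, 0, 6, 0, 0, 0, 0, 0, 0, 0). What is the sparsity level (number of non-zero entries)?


Non-zero positions: [0, 2, 3, 4, 5, 9, 12, 16, 18, 22, 26, 29, 32, 40, 43, 45, 47, 49].
Sparsity = 18.

18


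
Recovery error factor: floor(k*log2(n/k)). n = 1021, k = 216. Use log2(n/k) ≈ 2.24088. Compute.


log2(n/k) = log2(1021/216) ≈ 2.24088.
k*log2(n/k) ≈ 216*2.24088 = 484.03008.
floor(484.03008) = 484.

484


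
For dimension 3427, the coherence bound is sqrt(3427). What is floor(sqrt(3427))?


58^2 = 3364 <= 3427 < 3481 = 59^2, so 58 <= sqrt(3427) < 59.
floor(sqrt(3427)) = 58.

58


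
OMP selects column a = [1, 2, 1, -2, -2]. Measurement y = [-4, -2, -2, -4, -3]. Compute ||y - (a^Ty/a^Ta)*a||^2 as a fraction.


a^T a = 14.
a^T y = 4.
coeff = 4/14 = 2/7.
||r||^2 = 335/7.

335/7


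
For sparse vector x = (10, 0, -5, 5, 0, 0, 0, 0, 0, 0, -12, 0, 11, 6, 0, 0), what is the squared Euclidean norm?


Non-zero entries: [(0, 10), (2, -5), (3, 5), (10, -12), (12, 11), (13, 6)]
Squares: [100, 25, 25, 144, 121, 36]
||x||_2^2 = sum = 451.

451


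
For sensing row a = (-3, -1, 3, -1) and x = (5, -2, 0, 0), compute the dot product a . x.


Non-zero terms: ['-3*5', '-1*-2']
Products: [-15, 2]
y = sum = -13.

-13


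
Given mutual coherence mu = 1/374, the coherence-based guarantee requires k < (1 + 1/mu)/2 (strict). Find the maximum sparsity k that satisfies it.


1/mu = 374.
1 + 1/mu = 375.
(1 + 1/mu)/2 = 187.5 is not an integer, so k_max = floor(187.5) = 187.

187


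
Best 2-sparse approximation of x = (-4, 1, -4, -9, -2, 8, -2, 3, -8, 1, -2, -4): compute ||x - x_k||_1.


Sorted |x_i| descending: [9, 8, 8, 4, 4, 4, 3, 2, 2, 2, 1, 1]
Keep top 2: [9, 8]
Tail entries: [8, 4, 4, 4, 3, 2, 2, 2, 1, 1]
L1 error = sum of tail = 31.

31


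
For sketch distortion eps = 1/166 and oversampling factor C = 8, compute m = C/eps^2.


1/eps = 166.
(1/eps)^2 = 27556.
m = 8*27556 = 220448.

220448


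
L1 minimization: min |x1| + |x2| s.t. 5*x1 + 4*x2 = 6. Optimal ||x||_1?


Axis intercepts:
  x1 = 6/5, x2 = 0: L1 = 6/5
  x1 = 0, x2 = 3/2: L1 = 3/2
x* = (6/5, 0)
||x*||_1 = 6/5.

6/5


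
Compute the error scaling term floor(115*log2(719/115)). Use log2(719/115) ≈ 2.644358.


log2(n/k) = log2(719/115) ≈ 2.644358.
k*log2(n/k) ≈ 115*2.644358 = 304.10117.
floor(304.10117) = 304.

304


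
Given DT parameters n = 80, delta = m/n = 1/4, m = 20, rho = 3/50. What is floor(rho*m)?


m = 1/4*80 = 20.
rho = 3/50.
rho*m = 3/50*20 = 1.2.
k = floor(1.2) = 1.

1


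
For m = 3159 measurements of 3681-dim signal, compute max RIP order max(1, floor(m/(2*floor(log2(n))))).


floor(log2(3681)) = 11.
2*11 = 22.
m/(2*floor(log2(n))) = 3159/22 ≈ 143.5909.
floor = 143.
k = max(1, 143) = 143.

143


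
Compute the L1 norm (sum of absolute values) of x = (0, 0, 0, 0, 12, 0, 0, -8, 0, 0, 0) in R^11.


Non-zero entries: [(4, 12), (7, -8)]
Absolute values: [12, 8]
||x||_1 = sum = 20.

20


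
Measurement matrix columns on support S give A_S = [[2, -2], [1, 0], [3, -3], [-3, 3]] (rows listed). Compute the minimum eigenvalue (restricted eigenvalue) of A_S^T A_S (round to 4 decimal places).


A_S^T A_S = [[23, -22], [-22, 22]].
trace = 45.
det = 22.
disc = trace^2 - 4*det = 2025 - 4*22 = 1937.
sqrt(1937) ≈ 44.011362.
lam_min = (45 - sqrt(1937))/2 ≈ (45 - 44.011362)/2 = 0.494319 ≈ 0.4943.

0.4943


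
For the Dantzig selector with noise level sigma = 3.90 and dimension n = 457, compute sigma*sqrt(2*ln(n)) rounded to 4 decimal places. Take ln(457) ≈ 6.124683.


ln(457) ≈ 6.124683.
2*ln(n) ≈ 12.249366.
sqrt(2*ln(n)) ≈ sqrt(12.249366) ≈ 3.499909.
threshold ≈ 3.90*3.499909 = 13.6496451 ≈ 13.6496.

13.6496


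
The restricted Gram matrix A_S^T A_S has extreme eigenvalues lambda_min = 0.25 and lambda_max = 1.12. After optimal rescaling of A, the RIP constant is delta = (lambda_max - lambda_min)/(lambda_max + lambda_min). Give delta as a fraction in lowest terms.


lambda_max - lambda_min = 1.12 - 0.25 = 0.87.
lambda_max + lambda_min = 1.12 + 0.25 = 1.37.
delta = 0.87/1.37 = 87/137.

87/137


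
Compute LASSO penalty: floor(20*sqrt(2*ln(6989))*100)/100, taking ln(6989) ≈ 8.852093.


ln(6989) ≈ 8.852093.
2*ln(n) ≈ 17.704186.
sqrt(2*ln(n)) ≈ sqrt(17.704186) ≈ 4.207634.
lambda ≈ 20*4.207634 = 84.15268.
floor(lambda*100)/100 = 84.15.

84.15


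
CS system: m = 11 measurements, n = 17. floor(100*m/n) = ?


100*m/n = 100*11/17 ≈ 64.7059.
floor = 64.

64


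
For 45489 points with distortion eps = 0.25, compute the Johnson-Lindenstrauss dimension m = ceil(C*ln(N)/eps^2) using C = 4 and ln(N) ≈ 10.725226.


ln(45489) ≈ 10.725226.
eps^2 = 0.25^2 = 0.0625.
C*ln(N)/eps^2 ≈ 4*10.725226/0.0625 ≈ 686.4145.
m = ceil(686.4145) = 687.

687


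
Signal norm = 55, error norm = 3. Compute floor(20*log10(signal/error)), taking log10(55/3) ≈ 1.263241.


||x||/||e|| = 55/3.
log10(55/3) ≈ 1.263241.
20*log10(||x||/||e||) ≈ 20*1.263241 = 25.26482.
floor(25.26482) = 25.

25


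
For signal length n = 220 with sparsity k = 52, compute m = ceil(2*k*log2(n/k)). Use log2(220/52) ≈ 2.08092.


log2(n/k) = log2(220/52) ≈ 2.08092.
2*k*log2(n/k) ≈ 2*52*2.08092 = 216.41568.
m = ceil(216.41568) = 217.

217


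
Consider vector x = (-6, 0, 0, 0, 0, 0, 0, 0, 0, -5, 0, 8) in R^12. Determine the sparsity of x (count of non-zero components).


Non-zero positions: [0, 9, 11].
Sparsity = 3.

3


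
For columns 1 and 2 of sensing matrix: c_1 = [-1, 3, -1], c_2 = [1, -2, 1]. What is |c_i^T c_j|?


Inner product: -1*1 + 3*-2 + -1*1
Products: [-1, -6, -1]
Sum = -8.
|dot| = 8.

8


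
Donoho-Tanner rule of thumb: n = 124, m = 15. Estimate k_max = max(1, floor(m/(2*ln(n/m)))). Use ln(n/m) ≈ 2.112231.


n/m = 124/15.
ln(n/m) ≈ 2.112231.
2*ln(n/m) ≈ 4.224462.
m/(2*ln(n/m)) ≈ 15/4.224462 ≈ 3.5507.
floor = 3.
k_max = max(1, 3) = 3.

3


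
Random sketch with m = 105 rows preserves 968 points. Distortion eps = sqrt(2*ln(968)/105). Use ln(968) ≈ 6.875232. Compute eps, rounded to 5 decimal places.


ln(968) ≈ 6.875232.
2*ln(N)/m ≈ 2*6.875232/105 ≈ 0.1309568.
eps = sqrt(0.1309568) ≈ 0.3618795 ≈ 0.36188.

0.36188


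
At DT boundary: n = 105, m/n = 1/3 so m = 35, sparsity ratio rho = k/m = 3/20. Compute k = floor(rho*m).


m = 1/3*105 = 35.
rho = 3/20.
rho*m = 3/20*35 = 5.25.
k = floor(5.25) = 5.

5


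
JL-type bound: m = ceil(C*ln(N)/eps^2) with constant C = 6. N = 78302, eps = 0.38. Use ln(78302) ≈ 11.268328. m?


ln(78302) ≈ 11.268328.
eps^2 = 0.38^2 = 0.1444.
C*ln(N)/eps^2 ≈ 6*11.268328/0.1444 ≈ 468.2131.
m = ceil(468.2131) = 469.

469


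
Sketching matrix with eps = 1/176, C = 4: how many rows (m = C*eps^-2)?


1/eps = 176.
(1/eps)^2 = 30976.
m = 4*30976 = 123904.

123904


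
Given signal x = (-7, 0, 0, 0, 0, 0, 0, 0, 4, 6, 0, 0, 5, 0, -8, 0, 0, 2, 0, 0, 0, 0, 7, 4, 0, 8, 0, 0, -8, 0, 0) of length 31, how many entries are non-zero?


Non-zero positions: [0, 8, 9, 12, 14, 17, 22, 23, 25, 28].
Sparsity = 10.

10


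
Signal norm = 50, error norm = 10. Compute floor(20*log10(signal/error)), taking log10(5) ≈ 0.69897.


||x||/||e|| = 50/10 = 5.
log10(5) ≈ 0.69897.
20*log10(||x||/||e||) ≈ 20*0.69897 = 13.9794.
floor(13.9794) = 13.

13


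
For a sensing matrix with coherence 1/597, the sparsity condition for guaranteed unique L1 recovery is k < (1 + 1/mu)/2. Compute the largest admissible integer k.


1/mu = 597.
1 + 1/mu = 598.
(1 + 1/mu)/2 = 299 is an integer and the inequality is strict, so k_max = 299 - 1 = 298.

298


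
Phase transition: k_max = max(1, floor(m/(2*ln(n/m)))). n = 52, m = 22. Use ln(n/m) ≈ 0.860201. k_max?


n/m = 52/22 = 26/11.
ln(n/m) ≈ 0.860201.
2*ln(n/m) ≈ 1.720402.
m/(2*ln(n/m)) ≈ 22/1.720402 ≈ 12.7877.
floor = 12.
k_max = max(1, 12) = 12.

12


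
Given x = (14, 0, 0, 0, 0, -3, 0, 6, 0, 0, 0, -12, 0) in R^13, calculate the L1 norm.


Non-zero entries: [(0, 14), (5, -3), (7, 6), (11, -12)]
Absolute values: [14, 3, 6, 12]
||x||_1 = sum = 35.

35


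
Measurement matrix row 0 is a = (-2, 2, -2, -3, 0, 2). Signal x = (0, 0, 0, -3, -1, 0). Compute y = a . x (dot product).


Non-zero terms: ['-3*-3', '0*-1']
Products: [9, 0]
y = sum = 9.

9


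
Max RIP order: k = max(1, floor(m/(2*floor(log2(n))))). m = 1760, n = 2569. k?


floor(log2(2569)) = 11.
2*11 = 22.
m/(2*floor(log2(n))) = 1760/22 ≈ 80.0.
floor = 80.
k = max(1, 80) = 80.

80


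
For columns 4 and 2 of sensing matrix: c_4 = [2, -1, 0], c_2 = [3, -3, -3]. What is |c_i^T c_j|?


Inner product: 2*3 + -1*-3 + 0*-3
Products: [6, 3, 0]
Sum = 9.
|dot| = 9.

9


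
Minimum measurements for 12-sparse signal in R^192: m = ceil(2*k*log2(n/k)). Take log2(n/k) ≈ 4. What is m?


log2(n/k) = log2(192/12) ≈ 4.
2*k*log2(n/k) ≈ 2*12*4 = 96.
m = ceil(96) = 96.

96


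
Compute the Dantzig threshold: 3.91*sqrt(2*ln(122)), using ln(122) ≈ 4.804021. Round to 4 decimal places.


ln(122) ≈ 4.804021.
2*ln(n) ≈ 9.608042.
sqrt(2*ln(n)) ≈ sqrt(9.608042) ≈ 3.099684.
threshold ≈ 3.91*3.099684 = 12.11976444 ≈ 12.1198.

12.1198


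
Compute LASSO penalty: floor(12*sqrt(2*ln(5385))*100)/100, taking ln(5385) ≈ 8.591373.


ln(5385) ≈ 8.591373.
2*ln(n) ≈ 17.182746.
sqrt(2*ln(n)) ≈ sqrt(17.182746) ≈ 4.145208.
lambda ≈ 12*4.145208 = 49.742496.
floor(lambda*100)/100 = 49.74.

49.74


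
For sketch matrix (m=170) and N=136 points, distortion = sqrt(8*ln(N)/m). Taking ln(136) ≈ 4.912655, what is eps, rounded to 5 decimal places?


ln(136) ≈ 4.912655.
8*ln(N)/m ≈ 8*4.912655/170 ≈ 0.23118376.
eps = sqrt(0.23118376) ≈ 0.4808157 ≈ 0.48082.

0.48082


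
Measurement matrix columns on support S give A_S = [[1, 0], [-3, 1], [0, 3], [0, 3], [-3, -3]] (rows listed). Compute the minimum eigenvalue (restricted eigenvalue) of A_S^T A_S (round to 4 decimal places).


A_S^T A_S = [[19, 6], [6, 28]].
trace = 47.
det = 496.
disc = trace^2 - 4*det = 2209 - 4*496 = 225.
sqrt(225) = 15.
lam_min = (47 - 15)/2 = 16 = 16.0000.

16.0000


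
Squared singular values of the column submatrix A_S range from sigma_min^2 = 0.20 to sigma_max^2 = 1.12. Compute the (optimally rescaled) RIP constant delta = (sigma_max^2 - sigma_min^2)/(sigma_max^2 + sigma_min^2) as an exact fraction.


lambda_max - lambda_min = 1.12 - 0.20 = 0.92.
lambda_max + lambda_min = 1.12 + 0.20 = 1.32.
delta = 0.92/1.32 = 92/132 = 23/33.

23/33


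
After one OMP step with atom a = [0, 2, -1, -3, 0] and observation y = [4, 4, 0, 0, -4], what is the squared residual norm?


a^T a = 14.
a^T y = 8.
coeff = 8/14 = 4/7.
||r||^2 = 304/7.

304/7


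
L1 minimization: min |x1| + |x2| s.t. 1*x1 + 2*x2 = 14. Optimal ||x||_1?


Axis intercepts:
  x1 = 14, x2 = 0: L1 = 14
  x1 = 0, x2 = 7: L1 = 7
x* = (0, 7)
||x*||_1 = 7.

7


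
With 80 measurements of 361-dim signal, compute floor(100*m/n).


100*m/n = 100*80/361 ≈ 22.1607.
floor = 22.

22


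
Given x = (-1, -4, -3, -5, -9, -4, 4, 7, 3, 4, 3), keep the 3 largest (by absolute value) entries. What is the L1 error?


Sorted |x_i| descending: [9, 7, 5, 4, 4, 4, 4, 3, 3, 3, 1]
Keep top 3: [9, 7, 5]
Tail entries: [4, 4, 4, 4, 3, 3, 3, 1]
L1 error = sum of tail = 26.

26


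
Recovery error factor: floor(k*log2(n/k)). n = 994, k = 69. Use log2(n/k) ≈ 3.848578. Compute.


log2(n/k) = log2(994/69) ≈ 3.848578.
k*log2(n/k) ≈ 69*3.848578 = 265.551882.
floor(265.551882) = 265.

265


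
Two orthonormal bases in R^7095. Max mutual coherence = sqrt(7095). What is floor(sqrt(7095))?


84^2 = 7056 <= 7095 < 7225 = 85^2, so 84 <= sqrt(7095) < 85.
floor(sqrt(7095)) = 84.

84


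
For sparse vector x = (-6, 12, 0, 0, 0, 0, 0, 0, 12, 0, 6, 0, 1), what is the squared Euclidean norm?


Non-zero entries: [(0, -6), (1, 12), (8, 12), (10, 6), (12, 1)]
Squares: [36, 144, 144, 36, 1]
||x||_2^2 = sum = 361.

361


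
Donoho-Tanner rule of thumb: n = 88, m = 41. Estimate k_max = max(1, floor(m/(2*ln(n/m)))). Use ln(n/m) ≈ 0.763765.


n/m = 88/41.
ln(n/m) ≈ 0.763765.
2*ln(n/m) ≈ 1.52753.
m/(2*ln(n/m)) ≈ 41/1.52753 ≈ 26.8407.
floor = 26.
k_max = max(1, 26) = 26.

26


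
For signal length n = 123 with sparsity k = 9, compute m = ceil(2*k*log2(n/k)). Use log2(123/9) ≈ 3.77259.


log2(n/k) = log2(123/9) ≈ 3.77259.
2*k*log2(n/k) ≈ 2*9*3.77259 = 67.90662.
m = ceil(67.90662) = 68.

68


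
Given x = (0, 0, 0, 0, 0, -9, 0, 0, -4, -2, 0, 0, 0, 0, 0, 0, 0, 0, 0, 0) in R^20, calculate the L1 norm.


Non-zero entries: [(5, -9), (8, -4), (9, -2)]
Absolute values: [9, 4, 2]
||x||_1 = sum = 15.

15


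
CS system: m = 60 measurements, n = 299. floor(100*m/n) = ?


100*m/n = 100*60/299 ≈ 20.0669.
floor = 20.

20


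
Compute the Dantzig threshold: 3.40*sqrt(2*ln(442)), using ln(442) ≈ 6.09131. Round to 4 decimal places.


ln(442) ≈ 6.09131.
2*ln(n) ≈ 12.18262.
sqrt(2*ln(n)) ≈ sqrt(12.18262) ≈ 3.490361.
threshold ≈ 3.40*3.490361 = 11.8672274 ≈ 11.8672.

11.8672


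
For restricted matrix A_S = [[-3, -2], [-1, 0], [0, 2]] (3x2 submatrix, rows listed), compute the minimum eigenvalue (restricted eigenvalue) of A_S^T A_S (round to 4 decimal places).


A_S^T A_S = [[10, 6], [6, 8]].
trace = 18.
det = 44.
disc = trace^2 - 4*det = 324 - 4*44 = 148.
sqrt(148) ≈ 12.165525.
lam_min = (18 - sqrt(148))/2 ≈ (18 - 12.165525)/2 = 2.9172375 ≈ 2.9172.

2.9172


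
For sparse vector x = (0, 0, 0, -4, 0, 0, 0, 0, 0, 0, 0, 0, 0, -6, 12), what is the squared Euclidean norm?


Non-zero entries: [(3, -4), (13, -6), (14, 12)]
Squares: [16, 36, 144]
||x||_2^2 = sum = 196.

196


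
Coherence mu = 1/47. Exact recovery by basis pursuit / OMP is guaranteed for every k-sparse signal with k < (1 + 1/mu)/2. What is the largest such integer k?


1/mu = 47.
1 + 1/mu = 48.
(1 + 1/mu)/2 = 24 is an integer and the inequality is strict, so k_max = 24 - 1 = 23.

23


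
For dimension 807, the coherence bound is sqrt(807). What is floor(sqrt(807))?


28^2 = 784 <= 807 < 841 = 29^2, so 28 <= sqrt(807) < 29.
floor(sqrt(807)) = 28.

28


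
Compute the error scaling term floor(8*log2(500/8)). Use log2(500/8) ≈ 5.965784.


log2(n/k) = log2(500/8) ≈ 5.965784.
k*log2(n/k) ≈ 8*5.965784 = 47.726272.
floor(47.726272) = 47.

47


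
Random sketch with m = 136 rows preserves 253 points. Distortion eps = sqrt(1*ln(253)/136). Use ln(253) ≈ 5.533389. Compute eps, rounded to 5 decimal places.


ln(253) ≈ 5.533389.
1*ln(N)/m ≈ 1*5.533389/136 ≈ 0.04068668.
eps = sqrt(0.04068668) ≈ 0.2017094 ≈ 0.20171.

0.20171


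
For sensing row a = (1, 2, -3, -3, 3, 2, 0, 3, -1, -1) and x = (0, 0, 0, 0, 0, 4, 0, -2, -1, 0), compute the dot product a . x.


Non-zero terms: ['2*4', '3*-2', '-1*-1']
Products: [8, -6, 1]
y = sum = 3.

3


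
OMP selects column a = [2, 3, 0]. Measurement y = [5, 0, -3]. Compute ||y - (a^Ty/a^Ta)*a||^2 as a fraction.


a^T a = 13.
a^T y = 10.
coeff = 10/13 = 10/13.
||r||^2 = 342/13.

342/13


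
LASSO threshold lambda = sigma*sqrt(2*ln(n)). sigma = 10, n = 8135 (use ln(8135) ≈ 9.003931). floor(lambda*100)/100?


ln(8135) ≈ 9.003931.
2*ln(n) ≈ 18.007862.
sqrt(2*ln(n)) ≈ sqrt(18.007862) ≈ 4.243567.
lambda ≈ 10*4.243567 = 42.43567.
floor(lambda*100)/100 = 42.43.

42.43
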